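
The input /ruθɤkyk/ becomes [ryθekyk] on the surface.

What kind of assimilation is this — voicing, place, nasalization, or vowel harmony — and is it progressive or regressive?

vowel harmony, regressive

/u/→[y] /ɤ/→[e].
Vowels agree with the last vowel, so the harmony is regressive.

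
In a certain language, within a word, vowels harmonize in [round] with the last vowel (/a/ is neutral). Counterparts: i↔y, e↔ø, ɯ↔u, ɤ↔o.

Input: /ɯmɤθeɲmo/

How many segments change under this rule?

/ɯ/ harmonizes with /o/ ([+round]) → [u]
/ɤ/ harmonizes with /o/ ([+round]) → [o]
/e/ harmonizes with /o/ ([+round]) → [ø]
3 segments change.

3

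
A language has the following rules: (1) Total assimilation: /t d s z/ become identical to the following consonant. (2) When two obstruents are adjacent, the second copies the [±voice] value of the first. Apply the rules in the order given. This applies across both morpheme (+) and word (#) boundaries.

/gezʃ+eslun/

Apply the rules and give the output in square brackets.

[geʃʃ+ellun]

Rule 1: /z/ before /ʃ/ → [ʃ] (total assimilation)
Rule 1: /s/ before /l/ → [l] (total assimilation)
After rule 1: geʃʃ+ellun
Rule 2: no segment meets the rule's conditions; no change.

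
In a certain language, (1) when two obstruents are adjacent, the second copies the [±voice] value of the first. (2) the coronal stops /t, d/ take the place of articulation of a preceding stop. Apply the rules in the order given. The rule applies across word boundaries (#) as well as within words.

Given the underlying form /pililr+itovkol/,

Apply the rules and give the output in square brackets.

[pililr+itovgol]

Rule 1: /k/ after /v/ (voiced) → [g]
After rule 1: pililr+itovgol
Rule 2: no segment meets the rule's conditions; no change.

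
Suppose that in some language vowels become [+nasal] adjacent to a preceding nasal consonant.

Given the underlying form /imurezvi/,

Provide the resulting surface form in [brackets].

[imũrezvi]

/u/ after nasal /m/ → [ũ]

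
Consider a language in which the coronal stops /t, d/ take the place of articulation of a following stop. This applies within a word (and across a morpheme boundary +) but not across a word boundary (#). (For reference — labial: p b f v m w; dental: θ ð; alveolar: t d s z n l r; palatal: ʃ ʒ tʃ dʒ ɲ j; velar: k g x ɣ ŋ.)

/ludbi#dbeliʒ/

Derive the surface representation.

[lubbi#bbeliʒ]

/d/ before /b/ (labial) → [b]
/d/ before /b/ (labial) → [b]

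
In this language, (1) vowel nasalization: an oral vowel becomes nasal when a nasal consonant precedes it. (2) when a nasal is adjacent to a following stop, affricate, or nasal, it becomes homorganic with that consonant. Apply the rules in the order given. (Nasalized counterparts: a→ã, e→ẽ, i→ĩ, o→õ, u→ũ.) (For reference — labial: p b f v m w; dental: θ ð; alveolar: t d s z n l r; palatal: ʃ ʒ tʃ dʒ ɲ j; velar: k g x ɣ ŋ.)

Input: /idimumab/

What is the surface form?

[idimũmãb]

Rule 1: /u/ after nasal /m/ → [ũ]
Rule 1: /a/ after nasal /m/ → [ã]
After rule 1: idimũmãb
Rule 2: no segment meets the rule's conditions; no change.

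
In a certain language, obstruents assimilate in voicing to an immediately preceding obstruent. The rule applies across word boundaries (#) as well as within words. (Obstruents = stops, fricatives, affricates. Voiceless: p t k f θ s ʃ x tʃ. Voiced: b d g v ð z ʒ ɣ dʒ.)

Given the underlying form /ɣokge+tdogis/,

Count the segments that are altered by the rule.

/g/ after /k/ (voiceless) → [k]
/d/ after /t/ (voiceless) → [t]
2 segments change.

2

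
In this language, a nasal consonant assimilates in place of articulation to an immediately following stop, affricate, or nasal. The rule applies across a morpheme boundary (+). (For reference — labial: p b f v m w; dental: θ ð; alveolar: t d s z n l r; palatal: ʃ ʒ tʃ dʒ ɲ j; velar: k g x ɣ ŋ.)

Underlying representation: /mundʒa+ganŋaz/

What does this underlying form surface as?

/n/ before /dʒ/ (palatal) → [ɲ]
/n/ before /ŋ/ (velar) → [ŋ]

[muɲdʒa+gaŋŋaz]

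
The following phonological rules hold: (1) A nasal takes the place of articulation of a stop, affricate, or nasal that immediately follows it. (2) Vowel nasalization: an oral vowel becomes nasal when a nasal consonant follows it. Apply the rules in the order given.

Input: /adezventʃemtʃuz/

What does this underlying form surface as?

[adezvẽɲtʃẽɲtʃuz]

Rule 1: /n/ before /tʃ/ (palatal) → [ɲ]
Rule 1: /m/ before /tʃ/ (palatal) → [ɲ]
After rule 1: adezveɲtʃeɲtʃuz
Rule 2: /e/ before nasal /ɲ/ → [ẽ]
Rule 2: /e/ before nasal /ɲ/ → [ẽ]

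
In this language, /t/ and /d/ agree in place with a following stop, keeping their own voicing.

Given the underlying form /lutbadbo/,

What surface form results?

/t/ before /b/ (labial) → [p]
/d/ before /b/ (labial) → [b]

[lupbabbo]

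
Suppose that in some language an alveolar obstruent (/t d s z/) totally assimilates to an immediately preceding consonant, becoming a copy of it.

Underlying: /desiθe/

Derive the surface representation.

no segment meets the rule's conditions; no change.

[desiθe]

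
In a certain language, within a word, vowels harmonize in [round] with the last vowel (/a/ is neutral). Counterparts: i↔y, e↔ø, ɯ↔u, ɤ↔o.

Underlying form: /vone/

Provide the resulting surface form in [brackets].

/o/ harmonizes with /e/ ([-round]) → [ɤ]

[vɤne]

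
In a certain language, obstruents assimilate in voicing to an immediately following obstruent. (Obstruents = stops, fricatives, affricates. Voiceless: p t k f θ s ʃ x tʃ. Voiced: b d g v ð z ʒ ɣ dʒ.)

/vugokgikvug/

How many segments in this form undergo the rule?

2

/k/ before /g/ (voiced) → [g]
/k/ before /v/ (voiced) → [g]
2 segments change.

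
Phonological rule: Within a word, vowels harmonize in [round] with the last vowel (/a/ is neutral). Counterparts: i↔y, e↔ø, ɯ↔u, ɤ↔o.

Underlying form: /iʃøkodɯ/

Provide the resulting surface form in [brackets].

[iʃekɤdɯ]

/ø/ harmonizes with /ɯ/ ([-round]) → [e]
/o/ harmonizes with /ɯ/ ([-round]) → [ɤ]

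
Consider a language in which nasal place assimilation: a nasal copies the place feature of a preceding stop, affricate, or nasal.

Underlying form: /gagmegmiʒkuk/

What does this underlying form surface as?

[gagŋegŋiʒkuk]

/m/ after /g/ (velar) → [ŋ]
/m/ after /g/ (velar) → [ŋ]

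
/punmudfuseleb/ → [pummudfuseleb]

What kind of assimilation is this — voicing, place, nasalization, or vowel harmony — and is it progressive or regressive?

place assimilation, regressive

/n/→[m].
Each target copies a feature from the following segment, so the direction is regressive.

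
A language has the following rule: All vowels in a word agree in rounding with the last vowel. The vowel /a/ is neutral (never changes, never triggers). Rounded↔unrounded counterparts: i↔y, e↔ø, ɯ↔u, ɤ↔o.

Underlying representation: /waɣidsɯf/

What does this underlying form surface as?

no segment meets the rule's conditions; no change.

[waɣidsɯf]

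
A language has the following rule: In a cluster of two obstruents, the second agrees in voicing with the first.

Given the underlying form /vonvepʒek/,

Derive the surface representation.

[vonvepʃek]

/ʒ/ after /p/ (voiceless) → [ʃ]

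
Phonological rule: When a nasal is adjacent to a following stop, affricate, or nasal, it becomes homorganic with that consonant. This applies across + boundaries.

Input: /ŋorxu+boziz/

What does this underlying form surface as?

no segment meets the rule's conditions; no change.

[ŋorxu+boziz]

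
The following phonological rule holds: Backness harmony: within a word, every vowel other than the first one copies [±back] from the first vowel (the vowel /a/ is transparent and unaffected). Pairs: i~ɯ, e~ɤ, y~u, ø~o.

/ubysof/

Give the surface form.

/y/ harmonizes with /u/ ([+back]) → [u]

[ubusof]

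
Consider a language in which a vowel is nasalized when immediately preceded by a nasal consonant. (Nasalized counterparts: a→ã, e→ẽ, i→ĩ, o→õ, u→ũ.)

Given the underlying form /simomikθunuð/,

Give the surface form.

[simõmĩkθunũð]

/o/ after nasal /m/ → [õ]
/i/ after nasal /m/ → [ĩ]
/u/ after nasal /n/ → [ũ]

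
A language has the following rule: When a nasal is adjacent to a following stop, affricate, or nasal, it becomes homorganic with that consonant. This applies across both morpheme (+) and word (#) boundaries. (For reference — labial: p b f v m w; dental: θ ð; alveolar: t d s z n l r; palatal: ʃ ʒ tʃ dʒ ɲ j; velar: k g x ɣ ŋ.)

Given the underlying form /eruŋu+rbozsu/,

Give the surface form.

[eruŋu+rbozsu]

no segment meets the rule's conditions; no change.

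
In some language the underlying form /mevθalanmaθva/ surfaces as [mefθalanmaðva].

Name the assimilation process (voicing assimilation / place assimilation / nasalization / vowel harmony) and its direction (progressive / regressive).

voicing assimilation, regressive

/v/→[f] /θ/→[ð].
Each target copies a feature from the following segment, so the direction is regressive.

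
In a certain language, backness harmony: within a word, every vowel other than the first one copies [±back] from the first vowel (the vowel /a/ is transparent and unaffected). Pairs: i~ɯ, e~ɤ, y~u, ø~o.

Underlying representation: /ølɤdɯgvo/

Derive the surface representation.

/ɤ/ harmonizes with /ø/ ([-back]) → [e]
/ɯ/ harmonizes with /ø/ ([-back]) → [i]
/o/ harmonizes with /ø/ ([-back]) → [ø]

[øledigvø]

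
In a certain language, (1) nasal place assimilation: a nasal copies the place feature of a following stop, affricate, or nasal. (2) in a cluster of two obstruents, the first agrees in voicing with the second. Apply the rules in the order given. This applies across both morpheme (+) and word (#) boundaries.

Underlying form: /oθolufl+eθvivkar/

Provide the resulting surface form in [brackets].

Rule 1: no segment meets the rule's conditions; no change.
After rule 1: oθolufl+eθvivkar
Rule 2: /θ/ before /v/ (voiced) → [ð]
Rule 2: /v/ before /k/ (voiceless) → [f]

[oθolufl+eðvifkar]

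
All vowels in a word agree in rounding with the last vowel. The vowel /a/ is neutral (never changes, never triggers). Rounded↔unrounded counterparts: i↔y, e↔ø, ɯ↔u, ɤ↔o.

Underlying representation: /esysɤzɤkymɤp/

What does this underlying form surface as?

[esisɤzɤkimɤp]

/y/ harmonizes with /ɤ/ ([-round]) → [i]
/y/ harmonizes with /ɤ/ ([-round]) → [i]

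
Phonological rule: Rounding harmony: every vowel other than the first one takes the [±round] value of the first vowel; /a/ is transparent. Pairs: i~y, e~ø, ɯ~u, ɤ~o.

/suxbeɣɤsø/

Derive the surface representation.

/e/ harmonizes with /u/ ([+round]) → [ø]
/ɤ/ harmonizes with /u/ ([+round]) → [o]

[suxbøɣosø]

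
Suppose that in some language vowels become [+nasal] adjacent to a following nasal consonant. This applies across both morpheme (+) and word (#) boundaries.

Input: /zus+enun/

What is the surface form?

[zus+ẽnũn]

/e/ before nasal /n/ → [ẽ]
/u/ before nasal /n/ → [ũ]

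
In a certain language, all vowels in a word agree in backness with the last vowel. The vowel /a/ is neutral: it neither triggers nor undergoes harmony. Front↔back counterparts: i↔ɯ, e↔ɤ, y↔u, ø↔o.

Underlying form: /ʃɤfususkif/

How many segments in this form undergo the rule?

/ɤ/ harmonizes with /i/ ([-back]) → [e]
/u/ harmonizes with /i/ ([-back]) → [y]
/u/ harmonizes with /i/ ([-back]) → [y]
3 segments change.

3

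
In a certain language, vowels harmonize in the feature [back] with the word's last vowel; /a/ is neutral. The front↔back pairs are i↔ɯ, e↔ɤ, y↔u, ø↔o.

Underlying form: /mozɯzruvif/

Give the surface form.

[møzizryvif]

/o/ harmonizes with /i/ ([-back]) → [ø]
/ɯ/ harmonizes with /i/ ([-back]) → [i]
/u/ harmonizes with /i/ ([-back]) → [y]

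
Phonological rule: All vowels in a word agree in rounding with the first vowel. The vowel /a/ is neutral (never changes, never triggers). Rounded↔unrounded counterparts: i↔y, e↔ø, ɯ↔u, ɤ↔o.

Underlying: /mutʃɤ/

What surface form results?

[mutʃo]

/ɤ/ harmonizes with /u/ ([+round]) → [o]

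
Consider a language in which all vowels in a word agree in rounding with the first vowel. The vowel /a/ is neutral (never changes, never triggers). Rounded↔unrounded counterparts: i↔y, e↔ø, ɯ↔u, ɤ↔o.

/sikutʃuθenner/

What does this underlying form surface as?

[sikɯtʃɯθenner]

/u/ harmonizes with /i/ ([-round]) → [ɯ]
/u/ harmonizes with /i/ ([-round]) → [ɯ]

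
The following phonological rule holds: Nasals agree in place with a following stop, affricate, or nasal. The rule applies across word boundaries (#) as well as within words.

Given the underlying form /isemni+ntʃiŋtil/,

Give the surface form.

[isenni+ɲtʃintil]

/m/ before /n/ (alveolar) → [n]
/n/ before /tʃ/ (palatal) → [ɲ]
/ŋ/ before /t/ (alveolar) → [n]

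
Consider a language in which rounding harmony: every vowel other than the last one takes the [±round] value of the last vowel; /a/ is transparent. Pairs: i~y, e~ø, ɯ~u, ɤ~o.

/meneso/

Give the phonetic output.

/e/ harmonizes with /o/ ([+round]) → [ø]
/e/ harmonizes with /o/ ([+round]) → [ø]

[mønøso]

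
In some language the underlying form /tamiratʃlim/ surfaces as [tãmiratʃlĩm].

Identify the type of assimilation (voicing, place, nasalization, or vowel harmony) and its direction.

/a/→[ã] /i/→[ĩ].
Each target copies a feature from the following segment, so the direction is regressive.

nasalization, regressive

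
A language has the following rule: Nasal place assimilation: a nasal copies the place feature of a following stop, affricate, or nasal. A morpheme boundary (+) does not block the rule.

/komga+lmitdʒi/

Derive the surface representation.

[koŋga+lmitdʒi]

/m/ before /g/ (velar) → [ŋ]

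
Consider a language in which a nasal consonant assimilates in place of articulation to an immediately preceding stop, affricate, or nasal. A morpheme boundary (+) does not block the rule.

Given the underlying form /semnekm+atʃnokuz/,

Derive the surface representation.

/n/ after /m/ (labial) → [m]
/m/ after /k/ (velar) → [ŋ]
/n/ after /tʃ/ (palatal) → [ɲ]

[semmekŋ+atʃɲokuz]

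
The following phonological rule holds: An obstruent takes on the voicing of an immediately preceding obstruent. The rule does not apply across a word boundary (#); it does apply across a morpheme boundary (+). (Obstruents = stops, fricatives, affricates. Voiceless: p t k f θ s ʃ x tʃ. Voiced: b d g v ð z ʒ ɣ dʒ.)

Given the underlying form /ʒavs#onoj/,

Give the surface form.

/s/ after /v/ (voiced) → [z]

[ʒavz#onoj]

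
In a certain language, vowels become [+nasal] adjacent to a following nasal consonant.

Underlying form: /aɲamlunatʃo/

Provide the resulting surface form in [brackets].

/a/ before nasal /ɲ/ → [ã]
/a/ before nasal /m/ → [ã]
/u/ before nasal /n/ → [ũ]

[ãɲãmlũnatʃo]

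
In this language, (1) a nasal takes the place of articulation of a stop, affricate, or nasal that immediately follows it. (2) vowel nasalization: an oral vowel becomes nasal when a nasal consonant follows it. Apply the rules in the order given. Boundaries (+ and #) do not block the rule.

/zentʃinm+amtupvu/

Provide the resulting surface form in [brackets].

[zẽɲtʃĩmm+ãntupvu]

Rule 1: /n/ before /tʃ/ (palatal) → [ɲ]
Rule 1: /n/ before /m/ (labial) → [m]
Rule 1: /m/ before /t/ (alveolar) → [n]
After rule 1: zeɲtʃimm+antupvu
Rule 2: /e/ before nasal /ɲ/ → [ẽ]
Rule 2: /i/ before nasal /m/ → [ĩ]
Rule 2: /a/ before nasal /n/ → [ã]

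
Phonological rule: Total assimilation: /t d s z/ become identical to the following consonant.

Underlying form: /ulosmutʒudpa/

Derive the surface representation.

[ulommuʒʒuppa]

/s/ before /m/ → [m] (total assimilation)
/t/ before /ʒ/ → [ʒ] (total assimilation)
/d/ before /p/ → [p] (total assimilation)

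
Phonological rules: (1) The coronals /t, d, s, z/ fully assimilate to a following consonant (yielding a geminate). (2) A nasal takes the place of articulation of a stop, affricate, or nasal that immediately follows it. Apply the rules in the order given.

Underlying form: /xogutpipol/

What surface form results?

[xoguppipol]

Rule 1: /t/ before /p/ → [p] (total assimilation)
After rule 1: xoguppipol
Rule 2: no segment meets the rule's conditions; no change.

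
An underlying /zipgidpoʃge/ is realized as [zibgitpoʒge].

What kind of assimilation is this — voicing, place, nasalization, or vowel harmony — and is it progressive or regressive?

voicing assimilation, regressive

/p/→[b] /d/→[t] /ʃ/→[ʒ].
Each target copies a feature from the following segment, so the direction is regressive.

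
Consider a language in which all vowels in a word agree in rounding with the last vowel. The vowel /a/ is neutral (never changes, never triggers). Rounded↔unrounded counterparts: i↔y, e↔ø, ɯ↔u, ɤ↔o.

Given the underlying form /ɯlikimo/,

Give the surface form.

/ɯ/ harmonizes with /o/ ([+round]) → [u]
/i/ harmonizes with /o/ ([+round]) → [y]
/i/ harmonizes with /o/ ([+round]) → [y]

[ulykymo]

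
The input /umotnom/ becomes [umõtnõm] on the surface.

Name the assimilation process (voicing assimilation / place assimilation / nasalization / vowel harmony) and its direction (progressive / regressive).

/o/→[õ] /o/→[õ].
Each target copies a feature from the preceding segment, so the direction is progressive.

nasalization, progressive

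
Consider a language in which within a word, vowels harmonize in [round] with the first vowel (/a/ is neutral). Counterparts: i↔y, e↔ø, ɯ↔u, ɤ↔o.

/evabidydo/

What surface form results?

/y/ harmonizes with /e/ ([-round]) → [i]
/o/ harmonizes with /e/ ([-round]) → [ɤ]

[evabididɤ]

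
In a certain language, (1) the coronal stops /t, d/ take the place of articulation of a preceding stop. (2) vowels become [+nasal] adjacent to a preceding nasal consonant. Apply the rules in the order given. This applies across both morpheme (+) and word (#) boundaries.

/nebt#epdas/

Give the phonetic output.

[nẽbp#epbas]

Rule 1: /t/ after /b/ (labial) → [p]
Rule 1: /d/ after /p/ (labial) → [b]
After rule 1: nebp#epbas
Rule 2: /e/ after nasal /n/ → [ẽ]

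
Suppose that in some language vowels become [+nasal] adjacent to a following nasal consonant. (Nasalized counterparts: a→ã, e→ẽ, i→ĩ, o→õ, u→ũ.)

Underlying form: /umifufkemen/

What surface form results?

/u/ before nasal /m/ → [ũ]
/e/ before nasal /m/ → [ẽ]
/e/ before nasal /n/ → [ẽ]

[ũmifufkẽmẽn]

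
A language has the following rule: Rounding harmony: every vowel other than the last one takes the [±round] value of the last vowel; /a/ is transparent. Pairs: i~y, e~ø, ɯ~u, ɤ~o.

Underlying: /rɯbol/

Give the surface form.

/ɯ/ harmonizes with /o/ ([+round]) → [u]

[rubol]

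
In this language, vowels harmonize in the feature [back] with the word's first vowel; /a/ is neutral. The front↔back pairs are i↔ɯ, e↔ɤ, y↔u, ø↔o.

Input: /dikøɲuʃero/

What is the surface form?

[dikøɲyʃerø]

/u/ harmonizes with /i/ ([-back]) → [y]
/o/ harmonizes with /i/ ([-back]) → [ø]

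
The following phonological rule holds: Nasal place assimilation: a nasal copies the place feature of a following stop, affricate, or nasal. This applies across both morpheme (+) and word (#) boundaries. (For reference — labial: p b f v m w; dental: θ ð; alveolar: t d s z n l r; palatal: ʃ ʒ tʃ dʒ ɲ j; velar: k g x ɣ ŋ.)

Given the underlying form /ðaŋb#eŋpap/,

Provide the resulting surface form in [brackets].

[ðamb#empap]

/ŋ/ before /b/ (labial) → [m]
/ŋ/ before /p/ (labial) → [m]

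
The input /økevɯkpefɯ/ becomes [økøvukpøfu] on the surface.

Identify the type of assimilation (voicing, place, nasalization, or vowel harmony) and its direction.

/e/→[ø] /ɯ/→[u] /e/→[ø] /ɯ/→[u].
Vowels agree with the first vowel, so the harmony is progressive.

vowel harmony, progressive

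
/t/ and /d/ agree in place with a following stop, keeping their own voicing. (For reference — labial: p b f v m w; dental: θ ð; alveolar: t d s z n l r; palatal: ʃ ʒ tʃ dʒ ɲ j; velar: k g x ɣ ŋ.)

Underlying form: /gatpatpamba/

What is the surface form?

[gappappamba]

/t/ before /p/ (labial) → [p]
/t/ before /p/ (labial) → [p]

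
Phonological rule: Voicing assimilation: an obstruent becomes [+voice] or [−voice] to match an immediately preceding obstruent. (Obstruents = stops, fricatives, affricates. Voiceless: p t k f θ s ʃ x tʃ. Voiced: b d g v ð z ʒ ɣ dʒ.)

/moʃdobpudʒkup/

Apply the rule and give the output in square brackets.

/d/ after /ʃ/ (voiceless) → [t]
/p/ after /b/ (voiced) → [b]
/k/ after /dʒ/ (voiced) → [g]

[moʃtobbudʒgup]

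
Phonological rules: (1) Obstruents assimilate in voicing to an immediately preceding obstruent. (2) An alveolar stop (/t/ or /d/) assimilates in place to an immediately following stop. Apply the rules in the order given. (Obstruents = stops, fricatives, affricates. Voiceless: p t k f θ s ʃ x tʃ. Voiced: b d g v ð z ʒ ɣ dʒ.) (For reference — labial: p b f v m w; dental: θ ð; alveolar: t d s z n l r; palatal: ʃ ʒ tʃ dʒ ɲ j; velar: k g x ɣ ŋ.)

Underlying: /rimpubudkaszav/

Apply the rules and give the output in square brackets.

[rimpubuggassav]

Rule 1: /k/ after /d/ (voiced) → [g]
Rule 1: /z/ after /s/ (voiceless) → [s]
After rule 1: rimpubudgassav
Rule 2: /d/ before /g/ (velar) → [g]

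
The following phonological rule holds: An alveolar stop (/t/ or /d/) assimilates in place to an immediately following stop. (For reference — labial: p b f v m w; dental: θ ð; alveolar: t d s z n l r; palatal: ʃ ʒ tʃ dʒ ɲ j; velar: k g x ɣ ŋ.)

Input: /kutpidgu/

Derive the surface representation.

/t/ before /p/ (labial) → [p]
/d/ before /g/ (velar) → [g]

[kuppiggu]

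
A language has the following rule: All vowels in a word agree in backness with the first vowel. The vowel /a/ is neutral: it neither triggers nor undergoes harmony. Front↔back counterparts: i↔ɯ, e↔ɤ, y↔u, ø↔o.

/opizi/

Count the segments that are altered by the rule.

2

/i/ harmonizes with /o/ ([+back]) → [ɯ]
/i/ harmonizes with /o/ ([+back]) → [ɯ]
2 segments change.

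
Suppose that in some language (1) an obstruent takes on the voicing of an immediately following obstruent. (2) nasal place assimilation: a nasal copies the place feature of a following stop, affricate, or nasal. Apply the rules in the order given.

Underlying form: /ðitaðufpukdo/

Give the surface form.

[ðitaðufpugdo]

Rule 1: /k/ before /d/ (voiced) → [g]
After rule 1: ðitaðufpugdo
Rule 2: no segment meets the rule's conditions; no change.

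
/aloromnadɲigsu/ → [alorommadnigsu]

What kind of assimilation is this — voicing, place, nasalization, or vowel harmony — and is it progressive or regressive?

/n/→[m] /ɲ/→[n].
Each target copies a feature from the preceding segment, so the direction is progressive.

place assimilation, progressive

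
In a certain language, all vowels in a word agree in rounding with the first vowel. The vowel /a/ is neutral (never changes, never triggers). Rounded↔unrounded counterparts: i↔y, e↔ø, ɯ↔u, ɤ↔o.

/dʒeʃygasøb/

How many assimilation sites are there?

/y/ harmonizes with /e/ ([-round]) → [i]
/ø/ harmonizes with /e/ ([-round]) → [e]
2 segments change.

2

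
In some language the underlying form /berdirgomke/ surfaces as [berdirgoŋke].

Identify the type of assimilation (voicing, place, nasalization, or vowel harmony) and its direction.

place assimilation, regressive

/m/→[ŋ].
Each target copies a feature from the following segment, so the direction is regressive.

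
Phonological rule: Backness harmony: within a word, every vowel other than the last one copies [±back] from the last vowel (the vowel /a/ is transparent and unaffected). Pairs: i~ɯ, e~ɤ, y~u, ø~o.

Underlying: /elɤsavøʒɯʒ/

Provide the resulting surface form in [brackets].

/e/ harmonizes with /ɯ/ ([+back]) → [ɤ]
/ø/ harmonizes with /ɯ/ ([+back]) → [o]

[ɤlɤsavoʒɯʒ]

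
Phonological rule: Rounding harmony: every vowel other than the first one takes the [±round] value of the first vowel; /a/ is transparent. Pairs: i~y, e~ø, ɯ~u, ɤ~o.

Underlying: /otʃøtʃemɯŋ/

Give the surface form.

[otʃøtʃømuŋ]

/e/ harmonizes with /o/ ([+round]) → [ø]
/ɯ/ harmonizes with /o/ ([+round]) → [u]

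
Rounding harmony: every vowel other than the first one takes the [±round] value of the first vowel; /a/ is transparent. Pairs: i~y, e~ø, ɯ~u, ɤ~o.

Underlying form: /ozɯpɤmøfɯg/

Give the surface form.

/ɯ/ harmonizes with /o/ ([+round]) → [u]
/ɤ/ harmonizes with /o/ ([+round]) → [o]
/ɯ/ harmonizes with /o/ ([+round]) → [u]

[ozupomøfug]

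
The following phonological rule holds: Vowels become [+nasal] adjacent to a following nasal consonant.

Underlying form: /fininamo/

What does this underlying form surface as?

/i/ before nasal /n/ → [ĩ]
/i/ before nasal /n/ → [ĩ]
/a/ before nasal /m/ → [ã]

[fĩnĩnãmo]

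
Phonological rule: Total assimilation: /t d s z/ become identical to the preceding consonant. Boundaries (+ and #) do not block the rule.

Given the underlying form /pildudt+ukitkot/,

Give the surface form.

/d/ after /l/ → [l] (total assimilation)
/t/ after /d/ → [d] (total assimilation)

[pilludd+ukitkot]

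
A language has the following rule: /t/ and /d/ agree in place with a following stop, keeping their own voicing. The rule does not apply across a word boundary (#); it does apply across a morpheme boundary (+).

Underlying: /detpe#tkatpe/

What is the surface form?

[deppe#kkappe]

/t/ before /p/ (labial) → [p]
/t/ before /k/ (velar) → [k]
/t/ before /p/ (labial) → [p]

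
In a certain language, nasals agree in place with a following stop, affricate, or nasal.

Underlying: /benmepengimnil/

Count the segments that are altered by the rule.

/n/ before /m/ (labial) → [m]
/n/ before /g/ (velar) → [ŋ]
/m/ before /n/ (alveolar) → [n]
3 segments change.

3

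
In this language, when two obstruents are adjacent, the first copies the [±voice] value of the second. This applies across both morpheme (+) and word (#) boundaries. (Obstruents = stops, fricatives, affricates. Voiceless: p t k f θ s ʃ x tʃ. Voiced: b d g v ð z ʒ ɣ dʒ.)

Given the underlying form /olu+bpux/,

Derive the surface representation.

[olu+ppux]

/b/ before /p/ (voiceless) → [p]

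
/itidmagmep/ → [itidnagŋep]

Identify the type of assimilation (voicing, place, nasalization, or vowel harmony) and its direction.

place assimilation, progressive

/m/→[n] /m/→[ŋ].
Each target copies a feature from the preceding segment, so the direction is progressive.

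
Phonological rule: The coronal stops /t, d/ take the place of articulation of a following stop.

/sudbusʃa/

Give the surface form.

/d/ before /b/ (labial) → [b]

[subbusʃa]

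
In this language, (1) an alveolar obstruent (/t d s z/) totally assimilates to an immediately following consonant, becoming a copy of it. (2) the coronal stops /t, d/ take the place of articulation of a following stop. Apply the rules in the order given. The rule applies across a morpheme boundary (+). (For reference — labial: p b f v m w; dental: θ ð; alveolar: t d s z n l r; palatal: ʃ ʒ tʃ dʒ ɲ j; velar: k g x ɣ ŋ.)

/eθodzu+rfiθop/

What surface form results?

[eθozzu+rfiθop]

Rule 1: /d/ before /z/ → [z] (total assimilation)
After rule 1: eθozzu+rfiθop
Rule 2: no segment meets the rule's conditions; no change.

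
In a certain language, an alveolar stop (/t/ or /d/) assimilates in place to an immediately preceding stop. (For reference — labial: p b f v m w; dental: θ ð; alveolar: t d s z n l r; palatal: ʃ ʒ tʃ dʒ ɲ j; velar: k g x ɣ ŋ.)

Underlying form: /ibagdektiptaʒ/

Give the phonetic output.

/d/ after /g/ (velar) → [g]
/t/ after /k/ (velar) → [k]
/t/ after /p/ (labial) → [p]

[ibaggekkippaʒ]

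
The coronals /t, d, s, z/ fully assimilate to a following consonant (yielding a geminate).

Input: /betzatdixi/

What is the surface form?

/t/ before /z/ → [z] (total assimilation)
/t/ before /d/ → [d] (total assimilation)

[bezzaddixi]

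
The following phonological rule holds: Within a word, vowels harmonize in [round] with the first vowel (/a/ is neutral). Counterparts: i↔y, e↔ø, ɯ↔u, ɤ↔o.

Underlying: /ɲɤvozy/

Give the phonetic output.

/o/ harmonizes with /ɤ/ ([-round]) → [ɤ]
/y/ harmonizes with /ɤ/ ([-round]) → [i]

[ɲɤvɤzi]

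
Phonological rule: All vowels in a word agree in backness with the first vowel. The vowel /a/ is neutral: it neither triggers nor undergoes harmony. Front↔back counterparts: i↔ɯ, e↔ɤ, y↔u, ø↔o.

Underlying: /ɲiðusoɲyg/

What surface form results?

[ɲiðysøɲyg]

/u/ harmonizes with /i/ ([-back]) → [y]
/o/ harmonizes with /i/ ([-back]) → [ø]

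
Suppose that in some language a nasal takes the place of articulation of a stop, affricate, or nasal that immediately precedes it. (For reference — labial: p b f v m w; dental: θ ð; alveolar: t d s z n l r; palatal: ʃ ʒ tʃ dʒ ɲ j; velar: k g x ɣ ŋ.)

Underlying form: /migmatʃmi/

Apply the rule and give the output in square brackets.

/m/ after /g/ (velar) → [ŋ]
/m/ after /tʃ/ (palatal) → [ɲ]

[migŋatʃɲi]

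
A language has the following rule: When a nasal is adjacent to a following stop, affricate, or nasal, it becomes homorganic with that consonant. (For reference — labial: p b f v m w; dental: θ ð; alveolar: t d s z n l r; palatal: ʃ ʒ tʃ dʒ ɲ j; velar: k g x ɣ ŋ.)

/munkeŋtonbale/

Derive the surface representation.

[muŋkentombale]

/n/ before /k/ (velar) → [ŋ]
/ŋ/ before /t/ (alveolar) → [n]
/n/ before /b/ (labial) → [m]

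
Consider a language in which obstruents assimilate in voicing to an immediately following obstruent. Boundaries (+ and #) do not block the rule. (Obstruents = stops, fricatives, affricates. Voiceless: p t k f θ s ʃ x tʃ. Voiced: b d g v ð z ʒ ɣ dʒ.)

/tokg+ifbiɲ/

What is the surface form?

/k/ before /g/ (voiced) → [g]
/f/ before /b/ (voiced) → [v]

[togg+ivbiɲ]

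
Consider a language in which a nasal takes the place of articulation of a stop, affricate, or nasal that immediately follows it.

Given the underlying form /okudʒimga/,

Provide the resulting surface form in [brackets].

[okudʒiŋga]

/m/ before /g/ (velar) → [ŋ]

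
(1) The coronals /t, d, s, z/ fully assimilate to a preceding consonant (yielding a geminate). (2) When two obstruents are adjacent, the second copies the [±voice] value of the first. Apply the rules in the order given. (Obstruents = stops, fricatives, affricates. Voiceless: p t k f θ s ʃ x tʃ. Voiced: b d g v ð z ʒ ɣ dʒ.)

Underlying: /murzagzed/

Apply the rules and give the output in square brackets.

[murragged]

Rule 1: /z/ after /r/ → [r] (total assimilation)
Rule 1: /z/ after /g/ → [g] (total assimilation)
After rule 1: murragged
Rule 2: no segment meets the rule's conditions; no change.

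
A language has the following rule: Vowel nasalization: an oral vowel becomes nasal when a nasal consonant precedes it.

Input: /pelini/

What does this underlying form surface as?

/i/ after nasal /n/ → [ĩ]

[pelinĩ]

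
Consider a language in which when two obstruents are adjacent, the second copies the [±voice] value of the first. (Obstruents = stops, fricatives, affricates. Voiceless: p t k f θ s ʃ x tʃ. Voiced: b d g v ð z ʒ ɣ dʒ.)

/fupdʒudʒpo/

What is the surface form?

/dʒ/ after /p/ (voiceless) → [tʃ]
/p/ after /dʒ/ (voiced) → [b]

[fuptʃudʒbo]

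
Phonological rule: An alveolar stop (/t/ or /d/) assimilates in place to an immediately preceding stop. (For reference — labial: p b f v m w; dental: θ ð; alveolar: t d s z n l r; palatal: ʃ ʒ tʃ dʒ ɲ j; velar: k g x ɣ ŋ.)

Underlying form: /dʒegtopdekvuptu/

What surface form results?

/t/ after /g/ (velar) → [k]
/d/ after /p/ (labial) → [b]
/t/ after /p/ (labial) → [p]

[dʒegkopbekvuppu]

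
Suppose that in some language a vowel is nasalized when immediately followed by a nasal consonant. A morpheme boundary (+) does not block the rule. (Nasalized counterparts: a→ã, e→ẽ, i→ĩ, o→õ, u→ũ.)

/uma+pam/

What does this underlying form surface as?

[ũma+pãm]

/u/ before nasal /m/ → [ũ]
/a/ before nasal /m/ → [ã]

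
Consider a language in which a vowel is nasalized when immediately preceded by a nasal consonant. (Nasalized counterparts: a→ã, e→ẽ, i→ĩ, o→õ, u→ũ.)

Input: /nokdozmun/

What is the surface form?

/o/ after nasal /n/ → [õ]
/u/ after nasal /m/ → [ũ]

[nõkdozmũn]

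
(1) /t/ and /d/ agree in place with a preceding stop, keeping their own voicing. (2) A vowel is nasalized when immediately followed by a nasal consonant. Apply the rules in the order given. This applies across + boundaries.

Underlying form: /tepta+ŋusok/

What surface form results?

[teppã+ŋusok]

Rule 1: /t/ after /p/ (labial) → [p]
After rule 1: teppa+ŋusok
Rule 2: /a/ before nasal /ŋ/ → [ã]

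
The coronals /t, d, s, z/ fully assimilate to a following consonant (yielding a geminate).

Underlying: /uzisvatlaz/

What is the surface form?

/s/ before /v/ → [v] (total assimilation)
/t/ before /l/ → [l] (total assimilation)

[uzivvallaz]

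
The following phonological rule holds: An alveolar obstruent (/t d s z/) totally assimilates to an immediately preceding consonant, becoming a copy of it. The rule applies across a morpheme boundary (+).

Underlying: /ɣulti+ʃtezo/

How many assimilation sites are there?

2

/t/ after /l/ → [l] (total assimilation)
/t/ after /ʃ/ → [ʃ] (total assimilation)
2 segments change.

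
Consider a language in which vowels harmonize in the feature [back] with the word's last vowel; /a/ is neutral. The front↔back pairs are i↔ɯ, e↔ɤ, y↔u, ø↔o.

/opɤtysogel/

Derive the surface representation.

/o/ harmonizes with /e/ ([-back]) → [ø]
/ɤ/ harmonizes with /e/ ([-back]) → [e]
/o/ harmonizes with /e/ ([-back]) → [ø]

[øpetysøgel]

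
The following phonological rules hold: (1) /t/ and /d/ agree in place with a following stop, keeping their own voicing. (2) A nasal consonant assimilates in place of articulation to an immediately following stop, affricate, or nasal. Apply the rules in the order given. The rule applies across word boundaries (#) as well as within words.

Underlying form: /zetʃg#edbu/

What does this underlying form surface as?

[zetʃg#ebbu]

Rule 1: /d/ before /b/ (labial) → [b]
After rule 1: zetʃg#ebbu
Rule 2: no segment meets the rule's conditions; no change.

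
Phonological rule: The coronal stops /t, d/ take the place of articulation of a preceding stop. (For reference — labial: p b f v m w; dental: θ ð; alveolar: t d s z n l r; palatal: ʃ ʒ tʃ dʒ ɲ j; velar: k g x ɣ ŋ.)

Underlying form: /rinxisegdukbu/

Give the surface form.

[rinxiseggukbu]

/d/ after /g/ (velar) → [g]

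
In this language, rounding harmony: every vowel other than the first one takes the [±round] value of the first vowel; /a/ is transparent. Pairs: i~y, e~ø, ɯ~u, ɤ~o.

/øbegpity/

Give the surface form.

[øbøgpyty]

/e/ harmonizes with /ø/ ([+round]) → [ø]
/i/ harmonizes with /ø/ ([+round]) → [y]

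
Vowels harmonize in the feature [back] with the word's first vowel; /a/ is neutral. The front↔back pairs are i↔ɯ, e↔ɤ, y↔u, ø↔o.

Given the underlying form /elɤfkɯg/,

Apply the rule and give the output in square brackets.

[elefkig]

/ɤ/ harmonizes with /e/ ([-back]) → [e]
/ɯ/ harmonizes with /e/ ([-back]) → [i]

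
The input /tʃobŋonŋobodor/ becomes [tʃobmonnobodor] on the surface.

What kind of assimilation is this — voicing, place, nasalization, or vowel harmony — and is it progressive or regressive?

/ŋ/→[m] /ŋ/→[n].
Each target copies a feature from the preceding segment, so the direction is progressive.

place assimilation, progressive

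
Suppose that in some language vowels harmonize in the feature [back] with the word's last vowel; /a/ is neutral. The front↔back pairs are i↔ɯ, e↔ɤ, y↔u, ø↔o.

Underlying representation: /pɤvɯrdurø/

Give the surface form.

/ɤ/ harmonizes with /ø/ ([-back]) → [e]
/ɯ/ harmonizes with /ø/ ([-back]) → [i]
/u/ harmonizes with /ø/ ([-back]) → [y]

[pevirdyrø]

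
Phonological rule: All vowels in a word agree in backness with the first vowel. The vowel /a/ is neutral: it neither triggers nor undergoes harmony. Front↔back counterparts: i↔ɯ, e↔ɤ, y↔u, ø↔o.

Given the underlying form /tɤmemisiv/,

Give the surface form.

[tɤmɤmɯsɯv]

/e/ harmonizes with /ɤ/ ([+back]) → [ɤ]
/i/ harmonizes with /ɤ/ ([+back]) → [ɯ]
/i/ harmonizes with /ɤ/ ([+back]) → [ɯ]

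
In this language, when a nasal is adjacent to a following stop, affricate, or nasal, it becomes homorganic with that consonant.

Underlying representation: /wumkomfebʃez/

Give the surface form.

/m/ before /k/ (velar) → [ŋ]

[wuŋkomfebʃez]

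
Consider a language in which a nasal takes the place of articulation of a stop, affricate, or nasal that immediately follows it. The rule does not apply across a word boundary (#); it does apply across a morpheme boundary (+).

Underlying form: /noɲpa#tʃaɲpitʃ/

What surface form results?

[nompa#tʃampitʃ]

/ɲ/ before /p/ (labial) → [m]
/ɲ/ before /p/ (labial) → [m]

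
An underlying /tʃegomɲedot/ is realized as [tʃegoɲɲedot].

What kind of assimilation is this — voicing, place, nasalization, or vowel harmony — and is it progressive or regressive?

place assimilation, regressive

/m/→[ɲ].
Each target copies a feature from the following segment, so the direction is regressive.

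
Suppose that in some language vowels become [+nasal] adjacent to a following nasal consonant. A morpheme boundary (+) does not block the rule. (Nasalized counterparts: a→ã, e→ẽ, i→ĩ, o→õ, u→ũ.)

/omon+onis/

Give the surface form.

/o/ before nasal /m/ → [õ]
/o/ before nasal /n/ → [õ]
/o/ before nasal /n/ → [õ]

[õmõn+õnis]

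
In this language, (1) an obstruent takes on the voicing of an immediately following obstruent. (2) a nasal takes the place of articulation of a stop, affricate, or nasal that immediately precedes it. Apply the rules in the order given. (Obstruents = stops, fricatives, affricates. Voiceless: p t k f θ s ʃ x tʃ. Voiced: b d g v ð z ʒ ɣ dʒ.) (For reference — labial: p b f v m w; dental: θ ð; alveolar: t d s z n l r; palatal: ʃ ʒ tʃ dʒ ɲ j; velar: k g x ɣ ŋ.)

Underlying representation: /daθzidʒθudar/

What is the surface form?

[daðzitʃθudar]

Rule 1: /θ/ before /z/ (voiced) → [ð]
Rule 1: /dʒ/ before /θ/ (voiceless) → [tʃ]
After rule 1: daðzitʃθudar
Rule 2: no segment meets the rule's conditions; no change.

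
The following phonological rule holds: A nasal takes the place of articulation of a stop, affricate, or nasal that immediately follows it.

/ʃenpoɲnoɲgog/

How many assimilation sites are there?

3

/n/ before /p/ (labial) → [m]
/ɲ/ before /n/ (alveolar) → [n]
/ɲ/ before /g/ (velar) → [ŋ]
3 segments change.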